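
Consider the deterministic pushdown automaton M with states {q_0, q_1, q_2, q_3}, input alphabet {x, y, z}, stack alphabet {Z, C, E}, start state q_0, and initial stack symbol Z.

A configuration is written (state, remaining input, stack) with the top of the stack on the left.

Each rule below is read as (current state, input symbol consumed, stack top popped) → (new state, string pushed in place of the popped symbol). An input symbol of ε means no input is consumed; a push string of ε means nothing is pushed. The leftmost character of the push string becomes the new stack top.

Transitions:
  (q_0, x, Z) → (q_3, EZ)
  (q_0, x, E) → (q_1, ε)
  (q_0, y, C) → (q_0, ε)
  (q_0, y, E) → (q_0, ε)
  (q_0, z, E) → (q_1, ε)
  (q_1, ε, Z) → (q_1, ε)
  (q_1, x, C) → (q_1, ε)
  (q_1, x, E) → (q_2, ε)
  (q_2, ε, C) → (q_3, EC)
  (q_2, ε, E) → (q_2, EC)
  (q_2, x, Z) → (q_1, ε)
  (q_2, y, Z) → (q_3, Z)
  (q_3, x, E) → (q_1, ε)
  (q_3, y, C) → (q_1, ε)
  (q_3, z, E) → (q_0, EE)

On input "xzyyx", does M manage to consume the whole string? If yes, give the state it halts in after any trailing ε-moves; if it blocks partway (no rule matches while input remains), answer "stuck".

(q_0, xzyyx, Z) ⊢ (q_3, zyyx, EZ) ⊢ (q_0, yyx, EEZ) ⊢ (q_0, yx, EZ) ⊢ (q_0, x, Z) ⊢ (q_3, ε, EZ)
All input consumed; M is in state q_3.

q_3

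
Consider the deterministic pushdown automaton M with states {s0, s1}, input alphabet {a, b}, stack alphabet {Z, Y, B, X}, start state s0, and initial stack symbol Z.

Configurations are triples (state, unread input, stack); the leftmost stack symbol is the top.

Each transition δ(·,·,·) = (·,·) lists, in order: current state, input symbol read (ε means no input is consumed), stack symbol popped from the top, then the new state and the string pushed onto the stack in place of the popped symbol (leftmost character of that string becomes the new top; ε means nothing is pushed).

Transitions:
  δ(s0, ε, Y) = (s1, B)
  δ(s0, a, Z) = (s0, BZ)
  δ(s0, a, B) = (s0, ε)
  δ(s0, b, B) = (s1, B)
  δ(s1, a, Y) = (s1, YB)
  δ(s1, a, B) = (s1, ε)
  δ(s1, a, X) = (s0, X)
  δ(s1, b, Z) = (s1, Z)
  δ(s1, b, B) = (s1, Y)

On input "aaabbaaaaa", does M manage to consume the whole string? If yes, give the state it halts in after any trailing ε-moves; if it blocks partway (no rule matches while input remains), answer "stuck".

(s0, aaabbaaaaa, Z) ⊢ (s0, aabbaaaaa, BZ) ⊢ (s0, abbaaaaa, Z) ⊢ (s0, bbaaaaa, BZ) ⊢ (s1, baaaaa, BZ) ⊢ (s1, aaaaa, YZ) ⊢ (s1, aaaa, YBZ) ⊢ (s1, aaa, YBBZ) ⊢ (s1, aa, YBBBZ) ⊢ (s1, a, YBBBBZ) ⊢ (s1, ε, YBBBBBZ)
All input consumed; M is in state s1.

s1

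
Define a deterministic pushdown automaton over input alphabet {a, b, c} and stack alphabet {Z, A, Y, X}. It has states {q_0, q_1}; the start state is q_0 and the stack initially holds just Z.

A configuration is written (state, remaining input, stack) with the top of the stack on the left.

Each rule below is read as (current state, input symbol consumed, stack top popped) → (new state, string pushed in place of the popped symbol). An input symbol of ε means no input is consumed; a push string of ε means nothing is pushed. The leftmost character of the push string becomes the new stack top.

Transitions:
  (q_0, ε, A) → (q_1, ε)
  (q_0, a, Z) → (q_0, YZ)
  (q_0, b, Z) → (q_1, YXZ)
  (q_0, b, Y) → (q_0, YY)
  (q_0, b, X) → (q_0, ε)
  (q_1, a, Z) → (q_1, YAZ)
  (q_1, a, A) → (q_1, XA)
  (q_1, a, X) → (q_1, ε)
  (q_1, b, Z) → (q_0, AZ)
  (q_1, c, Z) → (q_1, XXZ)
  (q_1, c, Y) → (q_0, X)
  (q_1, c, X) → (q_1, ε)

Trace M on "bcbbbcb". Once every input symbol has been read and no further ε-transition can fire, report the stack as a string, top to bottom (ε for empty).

XZ

(q_0, bcbbbcb, Z)
  read b, top Z: go to q_1, push YXZ → (q_1, cbbbcb, YXZ)
  read c, top Y: go to q_0, push X → (q_0, bbbcb, XXZ)
  read b, top X: go to q_0, push ε → (q_0, bbcb, XZ)
  read b, top X: go to q_0, push ε → (q_0, bcb, Z)
  read b, top Z: go to q_1, push YXZ → (q_1, cb, YXZ)
  read c, top Y: go to q_0, push X → (q_0, b, XXZ)
  read b, top X: go to q_0, push ε → (q_0, ε, XZ)
All input consumed in state q_0 with stack XZ.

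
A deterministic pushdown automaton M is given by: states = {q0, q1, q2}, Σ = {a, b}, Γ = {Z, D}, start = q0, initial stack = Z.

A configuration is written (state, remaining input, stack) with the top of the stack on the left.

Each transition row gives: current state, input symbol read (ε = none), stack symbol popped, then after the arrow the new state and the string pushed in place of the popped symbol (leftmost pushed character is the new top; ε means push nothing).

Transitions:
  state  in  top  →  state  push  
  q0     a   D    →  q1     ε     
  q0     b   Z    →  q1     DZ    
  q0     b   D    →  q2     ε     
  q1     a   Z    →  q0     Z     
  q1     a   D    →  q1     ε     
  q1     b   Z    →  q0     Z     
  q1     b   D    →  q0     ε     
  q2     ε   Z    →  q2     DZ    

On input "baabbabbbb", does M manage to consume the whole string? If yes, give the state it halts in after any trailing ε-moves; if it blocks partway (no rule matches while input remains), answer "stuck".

stuck

(q0, baabbabbbb, Z) ⊢ (q1, aabbabbbb, DZ) ⊢ (q1, abbabbbb, Z) ⊢ (q0, bbabbbb, Z) ⊢ (q1, babbbb, DZ) ⊢ (q0, abbbb, Z)
No transition for (q0, a, top Z); M blocks with input abbbb remaining.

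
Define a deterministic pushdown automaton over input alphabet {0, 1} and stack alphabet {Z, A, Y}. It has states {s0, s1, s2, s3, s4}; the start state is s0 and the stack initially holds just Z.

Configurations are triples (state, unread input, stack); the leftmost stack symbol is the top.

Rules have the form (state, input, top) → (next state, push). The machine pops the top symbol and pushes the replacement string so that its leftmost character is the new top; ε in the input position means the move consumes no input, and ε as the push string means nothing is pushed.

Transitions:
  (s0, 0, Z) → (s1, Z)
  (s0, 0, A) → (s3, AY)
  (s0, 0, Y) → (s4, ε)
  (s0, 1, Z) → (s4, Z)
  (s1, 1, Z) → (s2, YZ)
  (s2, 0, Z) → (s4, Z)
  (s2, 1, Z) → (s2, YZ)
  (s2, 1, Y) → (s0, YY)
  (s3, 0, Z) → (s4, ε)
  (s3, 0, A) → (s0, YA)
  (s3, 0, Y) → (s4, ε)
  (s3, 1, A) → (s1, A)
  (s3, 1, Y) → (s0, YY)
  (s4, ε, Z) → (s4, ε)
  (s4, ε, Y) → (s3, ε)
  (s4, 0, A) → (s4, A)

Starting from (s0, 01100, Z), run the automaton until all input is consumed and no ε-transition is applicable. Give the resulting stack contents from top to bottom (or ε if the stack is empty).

(s0, 01100, Z)
  read 0, top Z: go to s1, push Z → (s1, 1100, Z)
  read 1, top Z: go to s2, push YZ → (s2, 100, YZ)
  read 1, top Y: go to s0, push YY → (s0, 00, YYZ)
  read 0, top Y: go to s4, push ε → (s4, 0, YZ)
  ε-move, top Y: go to s3, push ε → (s3, 0, Z)
  read 0, top Z: go to s4, push ε → (s4, ε, ε)
All input consumed in state s4 with stack ε.

ε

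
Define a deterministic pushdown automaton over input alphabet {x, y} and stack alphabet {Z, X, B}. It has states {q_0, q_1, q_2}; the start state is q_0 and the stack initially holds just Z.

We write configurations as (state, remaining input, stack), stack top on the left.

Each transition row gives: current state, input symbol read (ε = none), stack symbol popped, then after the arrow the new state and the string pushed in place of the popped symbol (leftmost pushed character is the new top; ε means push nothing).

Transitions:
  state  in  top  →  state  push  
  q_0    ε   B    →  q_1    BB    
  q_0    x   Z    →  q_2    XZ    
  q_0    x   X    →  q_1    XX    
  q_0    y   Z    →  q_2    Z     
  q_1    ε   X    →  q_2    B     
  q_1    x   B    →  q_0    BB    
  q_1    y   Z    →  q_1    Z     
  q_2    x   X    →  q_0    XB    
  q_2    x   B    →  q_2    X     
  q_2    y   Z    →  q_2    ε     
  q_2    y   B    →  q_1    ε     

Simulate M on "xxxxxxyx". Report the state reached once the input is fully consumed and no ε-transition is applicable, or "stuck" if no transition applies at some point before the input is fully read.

q_2

(q_0, xxxxxxyx, Z) ⊢ (q_2, xxxxxyx, XZ) ⊢ (q_0, xxxxyx, XBZ) ⊢ (q_1, xxxyx, XXBZ) ⊢ (q_2, xxxyx, BXBZ) ⊢ (q_2, xxyx, XXBZ) ⊢ (q_0, xyx, XBXBZ) ⊢ (q_1, yx, XXBXBZ) ⊢ (q_2, yx, BXBXBZ) ⊢ (q_1, x, XBXBZ) ⊢ (q_2, x, BBXBZ) ⊢ (q_2, ε, XBXBZ)
All input consumed; M is in state q_2.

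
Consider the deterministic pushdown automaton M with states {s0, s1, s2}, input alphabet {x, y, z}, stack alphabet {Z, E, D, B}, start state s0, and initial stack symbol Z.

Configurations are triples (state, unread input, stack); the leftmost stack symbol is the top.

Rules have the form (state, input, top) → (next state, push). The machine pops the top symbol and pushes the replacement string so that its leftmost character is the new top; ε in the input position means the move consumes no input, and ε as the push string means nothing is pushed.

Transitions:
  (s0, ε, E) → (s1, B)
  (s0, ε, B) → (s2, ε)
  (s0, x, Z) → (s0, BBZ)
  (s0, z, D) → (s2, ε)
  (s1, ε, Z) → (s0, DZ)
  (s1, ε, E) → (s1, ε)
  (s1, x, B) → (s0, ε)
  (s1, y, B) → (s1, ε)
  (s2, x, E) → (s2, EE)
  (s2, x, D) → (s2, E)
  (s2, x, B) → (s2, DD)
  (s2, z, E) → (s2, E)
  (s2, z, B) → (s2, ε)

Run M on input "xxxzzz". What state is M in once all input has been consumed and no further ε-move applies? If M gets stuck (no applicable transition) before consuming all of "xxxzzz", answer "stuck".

(s0, xxxzzz, Z)
  read x, top Z: go to s0, push BBZ → (s0, xxzzz, BBZ)
  ε-move, top B: go to s2, push ε → (s2, xxzzz, BZ)
  read x, top B: go to s2, push DD → (s2, xzzz, DDZ)
  read x, top D: go to s2, push E → (s2, zzz, EDZ)
  read z, top E: go to s2, push E → (s2, zz, EDZ)
  read z, top E: go to s2, push E → (s2, z, EDZ)
  read z, top E: go to s2, push E → (s2, ε, EDZ)
All input consumed; M is in state s2.

s2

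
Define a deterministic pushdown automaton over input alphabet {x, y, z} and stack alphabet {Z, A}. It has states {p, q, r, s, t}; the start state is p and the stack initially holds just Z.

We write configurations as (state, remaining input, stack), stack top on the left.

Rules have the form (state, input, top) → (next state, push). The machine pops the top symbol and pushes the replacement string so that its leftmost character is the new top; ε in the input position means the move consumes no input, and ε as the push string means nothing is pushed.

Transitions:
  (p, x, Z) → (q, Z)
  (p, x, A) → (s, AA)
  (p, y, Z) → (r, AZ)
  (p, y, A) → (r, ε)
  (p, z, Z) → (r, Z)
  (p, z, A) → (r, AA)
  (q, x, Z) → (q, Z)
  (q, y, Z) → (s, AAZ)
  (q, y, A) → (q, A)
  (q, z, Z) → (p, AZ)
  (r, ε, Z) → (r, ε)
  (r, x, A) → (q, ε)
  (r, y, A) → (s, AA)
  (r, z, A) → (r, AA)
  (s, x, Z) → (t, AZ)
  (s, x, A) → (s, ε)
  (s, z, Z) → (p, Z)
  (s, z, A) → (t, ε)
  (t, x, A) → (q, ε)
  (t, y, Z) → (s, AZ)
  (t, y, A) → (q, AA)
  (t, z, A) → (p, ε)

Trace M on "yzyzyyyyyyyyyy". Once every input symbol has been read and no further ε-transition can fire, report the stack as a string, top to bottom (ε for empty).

(p, yzyzyyyyyyyyyy, Z)
  read y, top Z: go to r, push AZ → (r, zyzyyyyyyyyyy, AZ)
  read z, top A: go to r, push AA → (r, yzyyyyyyyyyy, AAZ)
  read y, top A: go to s, push AA → (s, zyyyyyyyyyy, AAAZ)
  read z, top A: go to t, push ε → (t, yyyyyyyyyy, AAZ)
  read y, top A: go to q, push AA → (q, yyyyyyyyy, AAAZ)
  read y, top A: go to q, push A → (q, yyyyyyyy, AAAZ)
  read y, top A: go to q, push A → (q, yyyyyyy, AAAZ)
  read y, top A: go to q, push A → (q, yyyyyy, AAAZ)
  read y, top A: go to q, push A → (q, yyyyy, AAAZ)
  read y, top A: go to q, push A → (q, yyyy, AAAZ)
  read y, top A: go to q, push A → (q, yyy, AAAZ)
  read y, top A: go to q, push A → (q, yy, AAAZ)
  read y, top A: go to q, push A → (q, y, AAAZ)
  read y, top A: go to q, push A → (q, ε, AAAZ)
All input consumed in state q with stack AAAZ.

AAAZ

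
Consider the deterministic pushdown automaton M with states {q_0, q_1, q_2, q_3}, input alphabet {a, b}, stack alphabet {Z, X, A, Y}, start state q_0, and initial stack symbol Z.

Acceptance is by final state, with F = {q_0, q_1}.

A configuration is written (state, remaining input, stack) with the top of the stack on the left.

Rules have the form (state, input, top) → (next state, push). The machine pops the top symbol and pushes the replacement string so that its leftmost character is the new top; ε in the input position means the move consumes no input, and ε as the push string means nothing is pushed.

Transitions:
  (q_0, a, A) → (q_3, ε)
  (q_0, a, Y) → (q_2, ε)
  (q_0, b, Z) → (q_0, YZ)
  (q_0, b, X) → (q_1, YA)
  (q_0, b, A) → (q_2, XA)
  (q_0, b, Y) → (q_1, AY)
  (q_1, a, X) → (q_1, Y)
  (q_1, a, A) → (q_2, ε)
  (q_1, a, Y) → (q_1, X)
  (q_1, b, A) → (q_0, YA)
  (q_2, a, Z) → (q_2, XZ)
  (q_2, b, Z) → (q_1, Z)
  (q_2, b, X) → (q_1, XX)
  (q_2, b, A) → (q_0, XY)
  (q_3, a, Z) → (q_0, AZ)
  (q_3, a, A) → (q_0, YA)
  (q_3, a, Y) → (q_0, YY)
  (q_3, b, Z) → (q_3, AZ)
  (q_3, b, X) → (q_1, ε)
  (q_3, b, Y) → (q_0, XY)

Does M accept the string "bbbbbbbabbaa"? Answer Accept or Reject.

Accept

(q_0, bbbbbbbabbaa, Z)
  read b, top Z: go to q_0, push YZ → (q_0, bbbbbbabbaa, YZ)
  read b, top Y: go to q_1, push AY → (q_1, bbbbbabbaa, AYZ)
  read b, top A: go to q_0, push YA → (q_0, bbbbabbaa, YAYZ)
  read b, top Y: go to q_1, push AY → (q_1, bbbabbaa, AYAYZ)
  read b, top A: go to q_0, push YA → (q_0, bbabbaa, YAYAYZ)
  read b, top Y: go to q_1, push AY → (q_1, babbaa, AYAYAYZ)
  read b, top A: go to q_0, push YA → (q_0, abbaa, YAYAYAYZ)
  read a, top Y: go to q_2, push ε → (q_2, bbaa, AYAYAYZ)
  read b, top A: go to q_0, push XY → (q_0, baa, XYYAYAYZ)
  read b, top X: go to q_1, push YA → (q_1, aa, YAYYAYAYZ)
  read a, top Y: go to q_1, push X → (q_1, a, XAYYAYAYZ)
  read a, top X: go to q_1, push Y → (q_1, ε, YAYYAYAYZ)
All input consumed; state q_1 ∈ F.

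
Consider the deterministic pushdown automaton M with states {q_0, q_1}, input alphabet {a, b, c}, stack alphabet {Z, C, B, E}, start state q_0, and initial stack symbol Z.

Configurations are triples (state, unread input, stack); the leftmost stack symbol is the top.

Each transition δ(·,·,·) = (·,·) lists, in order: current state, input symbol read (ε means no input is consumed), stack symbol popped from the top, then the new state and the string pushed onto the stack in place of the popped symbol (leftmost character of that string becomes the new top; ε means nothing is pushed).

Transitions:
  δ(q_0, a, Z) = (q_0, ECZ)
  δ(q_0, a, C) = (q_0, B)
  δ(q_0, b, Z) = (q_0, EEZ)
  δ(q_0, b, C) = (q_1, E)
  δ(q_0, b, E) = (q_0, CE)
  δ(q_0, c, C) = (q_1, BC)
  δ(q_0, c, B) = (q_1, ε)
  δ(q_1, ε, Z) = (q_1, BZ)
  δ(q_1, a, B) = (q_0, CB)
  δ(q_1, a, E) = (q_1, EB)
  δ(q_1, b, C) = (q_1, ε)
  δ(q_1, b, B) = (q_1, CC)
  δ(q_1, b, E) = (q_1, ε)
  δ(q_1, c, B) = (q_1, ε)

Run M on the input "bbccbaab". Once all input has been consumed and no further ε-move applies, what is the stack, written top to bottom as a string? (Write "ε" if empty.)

(q_0, bbccbaab, Z) ⊢ (q_0, bccbaab, EEZ) ⊢ (q_0, ccbaab, CEEZ) ⊢ (q_1, cbaab, BCEEZ) ⊢ (q_1, baab, CEEZ) ⊢ (q_1, aab, EEZ) ⊢ (q_1, ab, EBEZ) ⊢ (q_1, b, EBBEZ) ⊢ (q_1, ε, BBEZ)
All input consumed in state q_1 with stack BBEZ.

BBEZ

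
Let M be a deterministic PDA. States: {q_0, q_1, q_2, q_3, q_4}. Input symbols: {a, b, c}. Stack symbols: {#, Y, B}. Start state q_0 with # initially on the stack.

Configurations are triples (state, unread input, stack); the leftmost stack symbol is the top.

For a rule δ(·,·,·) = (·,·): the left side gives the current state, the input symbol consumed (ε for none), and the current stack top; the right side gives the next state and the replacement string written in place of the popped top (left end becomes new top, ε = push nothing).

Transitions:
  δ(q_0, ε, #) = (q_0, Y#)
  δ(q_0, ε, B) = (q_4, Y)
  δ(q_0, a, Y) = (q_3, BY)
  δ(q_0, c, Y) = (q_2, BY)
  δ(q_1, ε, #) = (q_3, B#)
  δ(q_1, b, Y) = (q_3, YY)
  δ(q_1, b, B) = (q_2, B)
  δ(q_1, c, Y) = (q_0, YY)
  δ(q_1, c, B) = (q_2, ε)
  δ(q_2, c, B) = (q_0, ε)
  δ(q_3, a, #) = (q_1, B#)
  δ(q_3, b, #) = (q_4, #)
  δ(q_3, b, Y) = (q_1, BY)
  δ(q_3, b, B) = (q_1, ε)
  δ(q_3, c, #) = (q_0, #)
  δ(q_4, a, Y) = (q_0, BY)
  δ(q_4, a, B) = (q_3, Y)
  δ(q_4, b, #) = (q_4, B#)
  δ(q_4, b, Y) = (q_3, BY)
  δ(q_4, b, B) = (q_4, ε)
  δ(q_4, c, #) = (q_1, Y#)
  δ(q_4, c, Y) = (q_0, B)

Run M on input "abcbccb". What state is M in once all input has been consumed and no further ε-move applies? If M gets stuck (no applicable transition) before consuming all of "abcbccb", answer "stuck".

stuck

(q_0, abcbccb, #) ⊢ (q_0, abcbccb, Y#) ⊢ (q_3, bcbccb, BY#) ⊢ (q_1, cbccb, Y#) ⊢ (q_0, bccb, YY#)
No transition for (q_0, b, top Y); M blocks with input bccb remaining.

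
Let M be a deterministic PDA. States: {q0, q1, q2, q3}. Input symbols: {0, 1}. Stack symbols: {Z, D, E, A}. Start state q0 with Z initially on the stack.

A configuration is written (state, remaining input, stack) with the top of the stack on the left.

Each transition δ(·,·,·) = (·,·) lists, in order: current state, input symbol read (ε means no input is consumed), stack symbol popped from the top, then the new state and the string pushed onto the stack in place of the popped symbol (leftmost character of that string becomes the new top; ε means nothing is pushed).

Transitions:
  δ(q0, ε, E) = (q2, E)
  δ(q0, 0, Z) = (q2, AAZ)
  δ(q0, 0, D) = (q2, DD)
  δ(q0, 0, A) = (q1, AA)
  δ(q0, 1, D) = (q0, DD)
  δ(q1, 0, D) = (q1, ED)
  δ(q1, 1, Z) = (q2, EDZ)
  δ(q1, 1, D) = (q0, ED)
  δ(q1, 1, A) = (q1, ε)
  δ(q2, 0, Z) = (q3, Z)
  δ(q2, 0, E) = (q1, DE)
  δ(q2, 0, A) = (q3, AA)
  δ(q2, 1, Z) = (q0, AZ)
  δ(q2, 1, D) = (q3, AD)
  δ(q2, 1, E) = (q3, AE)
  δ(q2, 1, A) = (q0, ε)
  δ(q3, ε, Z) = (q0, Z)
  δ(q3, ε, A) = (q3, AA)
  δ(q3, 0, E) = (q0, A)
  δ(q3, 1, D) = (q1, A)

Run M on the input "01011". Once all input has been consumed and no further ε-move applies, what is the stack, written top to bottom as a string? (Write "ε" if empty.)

(q0, 01011, Z) ⊢ (q2, 1011, AAZ) ⊢ (q0, 011, AZ) ⊢ (q1, 11, AAZ) ⊢ (q1, 1, AZ) ⊢ (q1, ε, Z)
All input consumed in state q1 with stack Z.

Z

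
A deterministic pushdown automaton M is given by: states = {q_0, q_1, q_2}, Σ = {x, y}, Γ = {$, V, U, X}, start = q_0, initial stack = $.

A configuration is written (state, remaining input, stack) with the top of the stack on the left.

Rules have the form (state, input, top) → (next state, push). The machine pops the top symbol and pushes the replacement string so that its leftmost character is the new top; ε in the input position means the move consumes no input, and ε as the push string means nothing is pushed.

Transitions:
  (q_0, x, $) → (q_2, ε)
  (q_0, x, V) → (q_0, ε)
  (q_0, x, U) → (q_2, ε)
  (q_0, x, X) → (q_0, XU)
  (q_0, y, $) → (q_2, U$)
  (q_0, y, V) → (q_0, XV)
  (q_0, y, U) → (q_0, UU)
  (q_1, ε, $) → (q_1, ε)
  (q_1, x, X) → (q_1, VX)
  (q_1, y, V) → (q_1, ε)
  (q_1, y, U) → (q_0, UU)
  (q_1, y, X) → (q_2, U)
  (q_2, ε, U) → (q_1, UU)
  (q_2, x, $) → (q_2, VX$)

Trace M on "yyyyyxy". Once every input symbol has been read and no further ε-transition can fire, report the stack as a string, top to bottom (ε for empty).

(q_0, yyyyyxy, $)
  read y, top $: go to q_2, push U$ → (q_2, yyyyxy, U$)
  ε-move, top U: go to q_1, push UU → (q_1, yyyyxy, UU$)
  read y, top U: go to q_0, push UU → (q_0, yyyxy, UUU$)
  read y, top U: go to q_0, push UU → (q_0, yyxy, UUUU$)
  read y, top U: go to q_0, push UU → (q_0, yxy, UUUUU$)
  read y, top U: go to q_0, push UU → (q_0, xy, UUUUUU$)
  read x, top U: go to q_2, push ε → (q_2, y, UUUUU$)
  ε-move, top U: go to q_1, push UU → (q_1, y, UUUUUU$)
  read y, top U: go to q_0, push UU → (q_0, ε, UUUUUUU$)
All input consumed in state q_0 with stack UUUUUUU$.

UUUUUUU$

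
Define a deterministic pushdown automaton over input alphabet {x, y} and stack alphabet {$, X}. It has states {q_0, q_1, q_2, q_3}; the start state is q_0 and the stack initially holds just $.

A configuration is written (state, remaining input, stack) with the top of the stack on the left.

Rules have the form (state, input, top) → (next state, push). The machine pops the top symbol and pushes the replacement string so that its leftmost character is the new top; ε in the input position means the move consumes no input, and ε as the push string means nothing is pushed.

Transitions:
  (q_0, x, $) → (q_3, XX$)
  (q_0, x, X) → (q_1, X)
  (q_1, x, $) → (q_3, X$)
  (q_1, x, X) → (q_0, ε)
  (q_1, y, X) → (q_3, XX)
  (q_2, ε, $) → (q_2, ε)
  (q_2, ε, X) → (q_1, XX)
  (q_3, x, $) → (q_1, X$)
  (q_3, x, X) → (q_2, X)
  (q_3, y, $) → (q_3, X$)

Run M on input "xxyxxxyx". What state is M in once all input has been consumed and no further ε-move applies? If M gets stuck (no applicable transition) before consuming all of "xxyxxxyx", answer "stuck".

(q_0, xxyxxxyx, $) ⊢ (q_3, xyxxxyx, XX$) ⊢ (q_2, yxxxyx, XX$) ⊢ (q_1, yxxxyx, XXX$) ⊢ (q_3, xxxyx, XXXX$) ⊢ (q_2, xxyx, XXXX$) ⊢ (q_1, xxyx, XXXXX$) ⊢ (q_0, xyx, XXXX$) ⊢ (q_1, yx, XXXX$) ⊢ (q_3, x, XXXXX$) ⊢ (q_2, ε, XXXXX$) ⊢ (q_1, ε, XXXXXX$)
All input consumed; M is in state q_1.

q_1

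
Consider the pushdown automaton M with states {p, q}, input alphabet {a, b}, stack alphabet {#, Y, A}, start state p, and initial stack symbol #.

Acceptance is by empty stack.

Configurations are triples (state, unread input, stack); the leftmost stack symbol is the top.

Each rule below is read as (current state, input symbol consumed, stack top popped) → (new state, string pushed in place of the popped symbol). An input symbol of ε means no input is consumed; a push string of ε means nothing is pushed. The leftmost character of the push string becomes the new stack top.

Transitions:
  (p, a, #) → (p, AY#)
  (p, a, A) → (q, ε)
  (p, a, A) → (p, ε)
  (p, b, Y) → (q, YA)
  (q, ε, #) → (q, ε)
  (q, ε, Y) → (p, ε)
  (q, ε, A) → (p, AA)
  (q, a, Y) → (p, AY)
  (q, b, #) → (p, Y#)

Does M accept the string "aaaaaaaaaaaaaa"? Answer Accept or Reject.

No computation consumes all input and empties the stack.

Reject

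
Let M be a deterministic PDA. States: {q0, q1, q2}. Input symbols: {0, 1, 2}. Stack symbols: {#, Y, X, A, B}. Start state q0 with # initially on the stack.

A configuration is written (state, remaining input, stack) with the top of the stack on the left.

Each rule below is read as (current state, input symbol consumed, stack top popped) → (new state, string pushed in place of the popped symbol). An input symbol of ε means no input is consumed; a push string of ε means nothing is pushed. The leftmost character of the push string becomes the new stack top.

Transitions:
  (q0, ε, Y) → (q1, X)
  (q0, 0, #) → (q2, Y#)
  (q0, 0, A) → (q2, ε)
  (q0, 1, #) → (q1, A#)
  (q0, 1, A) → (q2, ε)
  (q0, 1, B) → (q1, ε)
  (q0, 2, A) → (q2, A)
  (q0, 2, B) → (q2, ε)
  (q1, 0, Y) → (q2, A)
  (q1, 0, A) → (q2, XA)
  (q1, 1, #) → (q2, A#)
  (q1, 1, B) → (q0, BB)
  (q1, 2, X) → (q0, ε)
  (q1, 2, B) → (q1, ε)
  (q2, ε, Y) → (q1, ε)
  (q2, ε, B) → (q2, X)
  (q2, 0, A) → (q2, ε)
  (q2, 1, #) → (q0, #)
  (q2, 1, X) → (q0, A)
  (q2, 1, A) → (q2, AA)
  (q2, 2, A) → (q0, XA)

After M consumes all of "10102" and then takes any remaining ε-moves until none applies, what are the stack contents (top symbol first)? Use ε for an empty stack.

(q0, 10102, #)
  read 1, top #: go to q1, push A# → (q1, 0102, A#)
  read 0, top A: go to q2, push XA → (q2, 102, XA#)
  read 1, top X: go to q0, push A → (q0, 02, AA#)
  read 0, top A: go to q2, push ε → (q2, 2, A#)
  read 2, top A: go to q0, push XA → (q0, ε, XA#)
All input consumed in state q0 with stack XA#.

XA#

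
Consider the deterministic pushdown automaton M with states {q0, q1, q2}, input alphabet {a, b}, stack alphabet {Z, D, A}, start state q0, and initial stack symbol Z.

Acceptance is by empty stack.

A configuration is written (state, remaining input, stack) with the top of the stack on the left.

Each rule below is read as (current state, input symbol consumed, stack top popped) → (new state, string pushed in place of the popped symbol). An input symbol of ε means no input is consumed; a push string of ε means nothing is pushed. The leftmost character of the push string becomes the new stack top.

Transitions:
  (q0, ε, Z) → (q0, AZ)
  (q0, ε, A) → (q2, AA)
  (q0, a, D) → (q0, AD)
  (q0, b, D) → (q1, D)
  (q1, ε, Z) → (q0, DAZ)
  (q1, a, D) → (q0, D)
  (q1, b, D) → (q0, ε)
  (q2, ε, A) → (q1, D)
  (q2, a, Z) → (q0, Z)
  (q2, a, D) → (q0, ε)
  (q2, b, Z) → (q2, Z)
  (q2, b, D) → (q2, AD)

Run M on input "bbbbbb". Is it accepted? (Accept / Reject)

(q0, bbbbbb, Z)
  ε-move, top Z: go to q0, push AZ → (q0, bbbbbb, AZ)
  ε-move, top A: go to q2, push AA → (q2, bbbbbb, AAZ)
  ε-move, top A: go to q1, push D → (q1, bbbbbb, DAZ)
  read b, top D: go to q0, push ε → (q0, bbbbb, AZ)
  ε-move, top A: go to q2, push AA → (q2, bbbbb, AAZ)
  ε-move, top A: go to q1, push D → (q1, bbbbb, DAZ)
  read b, top D: go to q0, push ε → (q0, bbbb, AZ)
  ε-move, top A: go to q2, push AA → (q2, bbbb, AAZ)
  ε-move, top A: go to q1, push D → (q1, bbbb, DAZ)
  read b, top D: go to q0, push ε → (q0, bbb, AZ)
  ε-move, top A: go to q2, push AA → (q2, bbb, AAZ)
  ε-move, top A: go to q1, push D → (q1, bbb, DAZ)
  read b, top D: go to q0, push ε → (q0, bb, AZ)
  ε-move, top A: go to q2, push AA → (q2, bb, AAZ)
  ε-move, top A: go to q1, push D → (q1, bb, DAZ)
  read b, top D: go to q0, push ε → (q0, b, AZ)
  ε-move, top A: go to q2, push AA → (q2, b, AAZ)
  ε-move, top A: go to q1, push D → (q1, b, DAZ)
  read b, top D: go to q0, push ε → (q0, ε, AZ)
  ε-move, top A: go to q2, push AA → (q2, ε, AAZ)
  ε-move, top A: go to q1, push D → (q1, ε, DAZ)
All input consumed; stack is DAZ, not empty, and no further ε-move applies.

Reject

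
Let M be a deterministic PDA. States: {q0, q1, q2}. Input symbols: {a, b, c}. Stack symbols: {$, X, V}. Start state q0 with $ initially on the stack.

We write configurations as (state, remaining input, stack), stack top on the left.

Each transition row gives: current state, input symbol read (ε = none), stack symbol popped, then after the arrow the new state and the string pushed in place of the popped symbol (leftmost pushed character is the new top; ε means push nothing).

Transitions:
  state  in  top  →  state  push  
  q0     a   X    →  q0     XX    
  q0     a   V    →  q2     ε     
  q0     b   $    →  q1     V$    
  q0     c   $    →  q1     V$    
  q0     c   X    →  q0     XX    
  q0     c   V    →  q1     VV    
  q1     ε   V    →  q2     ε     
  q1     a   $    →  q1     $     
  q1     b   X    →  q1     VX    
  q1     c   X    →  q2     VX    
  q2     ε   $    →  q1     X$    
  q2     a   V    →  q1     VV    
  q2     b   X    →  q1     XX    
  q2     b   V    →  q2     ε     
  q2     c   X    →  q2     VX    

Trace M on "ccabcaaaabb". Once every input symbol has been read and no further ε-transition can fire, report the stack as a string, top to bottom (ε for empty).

(q0, ccabcaaaabb, $) ⊢ (q1, cabcaaaabb, V$) ⊢ (q2, cabcaaaabb, $) ⊢ (q1, cabcaaaabb, X$) ⊢ (q2, abcaaaabb, VX$) ⊢ (q1, bcaaaabb, VVX$) ⊢ (q2, bcaaaabb, VX$) ⊢ (q2, caaaabb, X$) ⊢ (q2, aaaabb, VX$) ⊢ (q1, aaabb, VVX$) ⊢ (q2, aaabb, VX$) ⊢ (q1, aabb, VVX$) ⊢ (q2, aabb, VX$) ⊢ (q1, abb, VVX$) ⊢ (q2, abb, VX$) ⊢ (q1, bb, VVX$) ⊢ (q2, bb, VX$) ⊢ (q2, b, X$) ⊢ (q1, ε, XX$)
All input consumed in state q1 with stack XX$.

XX$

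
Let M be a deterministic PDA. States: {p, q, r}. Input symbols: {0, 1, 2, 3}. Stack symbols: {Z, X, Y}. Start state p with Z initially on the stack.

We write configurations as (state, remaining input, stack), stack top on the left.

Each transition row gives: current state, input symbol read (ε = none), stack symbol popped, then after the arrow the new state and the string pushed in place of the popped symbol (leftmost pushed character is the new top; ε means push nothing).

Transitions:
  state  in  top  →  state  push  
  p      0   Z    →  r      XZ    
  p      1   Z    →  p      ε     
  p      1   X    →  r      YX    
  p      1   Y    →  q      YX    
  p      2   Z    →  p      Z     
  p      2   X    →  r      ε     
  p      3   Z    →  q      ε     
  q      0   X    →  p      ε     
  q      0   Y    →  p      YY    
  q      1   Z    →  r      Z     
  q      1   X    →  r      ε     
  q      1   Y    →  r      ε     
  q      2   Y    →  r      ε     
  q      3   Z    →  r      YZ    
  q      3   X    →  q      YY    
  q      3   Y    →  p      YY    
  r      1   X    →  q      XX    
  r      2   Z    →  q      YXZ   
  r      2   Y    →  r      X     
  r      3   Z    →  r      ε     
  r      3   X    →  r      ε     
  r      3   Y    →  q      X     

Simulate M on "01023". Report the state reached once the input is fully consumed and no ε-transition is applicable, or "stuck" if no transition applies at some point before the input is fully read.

(p, 01023, Z)
  read 0, top Z: go to r, push XZ → (r, 1023, XZ)
  read 1, top X: go to q, push XX → (q, 023, XXZ)
  read 0, top X: go to p, push ε → (p, 23, XZ)
  read 2, top X: go to r, push ε → (r, 3, Z)
  read 3, top Z: go to r, push ε → (r, ε, ε)
All input consumed; M is in state r.

r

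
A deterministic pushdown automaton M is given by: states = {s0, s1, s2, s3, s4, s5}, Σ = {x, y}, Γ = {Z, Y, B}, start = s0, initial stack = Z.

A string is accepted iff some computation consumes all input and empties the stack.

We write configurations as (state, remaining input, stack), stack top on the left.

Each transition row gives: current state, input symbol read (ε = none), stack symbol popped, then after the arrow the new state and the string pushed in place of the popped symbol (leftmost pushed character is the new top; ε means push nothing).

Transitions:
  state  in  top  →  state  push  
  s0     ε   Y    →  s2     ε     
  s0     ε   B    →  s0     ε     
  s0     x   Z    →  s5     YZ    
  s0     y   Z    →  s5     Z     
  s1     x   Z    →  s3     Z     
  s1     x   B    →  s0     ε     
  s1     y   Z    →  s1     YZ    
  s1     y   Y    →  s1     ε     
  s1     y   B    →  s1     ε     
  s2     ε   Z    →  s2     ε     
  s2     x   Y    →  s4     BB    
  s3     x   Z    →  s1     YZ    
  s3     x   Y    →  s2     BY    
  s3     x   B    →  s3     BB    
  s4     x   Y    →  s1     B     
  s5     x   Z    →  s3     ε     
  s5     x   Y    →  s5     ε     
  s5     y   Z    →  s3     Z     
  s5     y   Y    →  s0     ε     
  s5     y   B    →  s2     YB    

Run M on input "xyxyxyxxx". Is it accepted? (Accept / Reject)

(s0, xyxyxyxxx, Z) ⊢ (s5, yxyxyxxx, YZ) ⊢ (s0, xyxyxxx, Z) ⊢ (s5, yxyxxx, YZ) ⊢ (s0, xyxxx, Z) ⊢ (s5, yxxx, YZ) ⊢ (s0, xxx, Z) ⊢ (s5, xx, YZ) ⊢ (s5, x, Z) ⊢ (s3, ε, ε)
All input consumed and the stack is empty.

Accept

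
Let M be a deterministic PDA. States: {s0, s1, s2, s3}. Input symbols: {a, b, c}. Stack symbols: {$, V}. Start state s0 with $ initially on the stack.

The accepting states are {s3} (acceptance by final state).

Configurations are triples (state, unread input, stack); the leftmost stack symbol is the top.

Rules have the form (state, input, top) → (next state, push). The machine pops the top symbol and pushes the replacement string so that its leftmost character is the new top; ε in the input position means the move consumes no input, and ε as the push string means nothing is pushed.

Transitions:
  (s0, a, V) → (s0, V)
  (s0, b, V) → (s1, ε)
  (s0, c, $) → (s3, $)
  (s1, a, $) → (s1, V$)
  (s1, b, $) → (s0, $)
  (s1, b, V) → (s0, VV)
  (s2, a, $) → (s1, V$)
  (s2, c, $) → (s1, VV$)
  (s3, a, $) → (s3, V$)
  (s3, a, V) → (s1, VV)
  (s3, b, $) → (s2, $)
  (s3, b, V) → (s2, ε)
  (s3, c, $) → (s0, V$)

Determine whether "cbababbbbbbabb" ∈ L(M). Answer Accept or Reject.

(s0, cbababbbbbbabb, $)
  read c, top $: go to s3, push $ → (s3, bababbbbbbabb, $)
  read b, top $: go to s2, push $ → (s2, ababbbbbbabb, $)
  read a, top $: go to s1, push V$ → (s1, babbbbbbabb, V$)
  read b, top V: go to s0, push VV → (s0, abbbbbbabb, VV$)
  read a, top V: go to s0, push V → (s0, bbbbbbabb, VV$)
  read b, top V: go to s1, push ε → (s1, bbbbbabb, V$)
  read b, top V: go to s0, push VV → (s0, bbbbabb, VV$)
  read b, top V: go to s1, push ε → (s1, bbbabb, V$)
  read b, top V: go to s0, push VV → (s0, bbabb, VV$)
  read b, top V: go to s1, push ε → (s1, babb, V$)
  read b, top V: go to s0, push VV → (s0, abb, VV$)
  read a, top V: go to s0, push V → (s0, bb, VV$)
  read b, top V: go to s1, push ε → (s1, b, V$)
  read b, top V: go to s0, push VV → (s0, ε, VV$)
All input consumed; state s0 ∉ F and no further ε-move applies.

Reject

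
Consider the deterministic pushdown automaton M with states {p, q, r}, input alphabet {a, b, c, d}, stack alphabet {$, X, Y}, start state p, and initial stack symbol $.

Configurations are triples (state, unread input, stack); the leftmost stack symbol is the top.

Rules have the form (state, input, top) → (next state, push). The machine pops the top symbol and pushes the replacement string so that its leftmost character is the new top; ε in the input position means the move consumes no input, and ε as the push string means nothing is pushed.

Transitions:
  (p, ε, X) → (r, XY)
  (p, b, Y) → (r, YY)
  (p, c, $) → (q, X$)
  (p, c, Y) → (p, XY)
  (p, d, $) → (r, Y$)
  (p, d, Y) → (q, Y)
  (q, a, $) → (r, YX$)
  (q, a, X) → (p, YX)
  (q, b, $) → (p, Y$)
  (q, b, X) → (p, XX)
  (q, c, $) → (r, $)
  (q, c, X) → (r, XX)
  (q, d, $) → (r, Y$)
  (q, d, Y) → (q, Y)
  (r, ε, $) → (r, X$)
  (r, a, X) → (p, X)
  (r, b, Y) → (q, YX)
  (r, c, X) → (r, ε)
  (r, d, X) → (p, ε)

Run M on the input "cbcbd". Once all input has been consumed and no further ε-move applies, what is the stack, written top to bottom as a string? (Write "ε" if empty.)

(p, cbcbd, $)
  read c, top $: go to q, push X$ → (q, bcbd, X$)
  read b, top X: go to p, push XX → (p, cbd, XX$)
  ε-move, top X: go to r, push XY → (r, cbd, XYX$)
  read c, top X: go to r, push ε → (r, bd, YX$)
  read b, top Y: go to q, push YX → (q, d, YXX$)
  read d, top Y: go to q, push Y → (q, ε, YXX$)
All input consumed in state q with stack YXX$.

YXX$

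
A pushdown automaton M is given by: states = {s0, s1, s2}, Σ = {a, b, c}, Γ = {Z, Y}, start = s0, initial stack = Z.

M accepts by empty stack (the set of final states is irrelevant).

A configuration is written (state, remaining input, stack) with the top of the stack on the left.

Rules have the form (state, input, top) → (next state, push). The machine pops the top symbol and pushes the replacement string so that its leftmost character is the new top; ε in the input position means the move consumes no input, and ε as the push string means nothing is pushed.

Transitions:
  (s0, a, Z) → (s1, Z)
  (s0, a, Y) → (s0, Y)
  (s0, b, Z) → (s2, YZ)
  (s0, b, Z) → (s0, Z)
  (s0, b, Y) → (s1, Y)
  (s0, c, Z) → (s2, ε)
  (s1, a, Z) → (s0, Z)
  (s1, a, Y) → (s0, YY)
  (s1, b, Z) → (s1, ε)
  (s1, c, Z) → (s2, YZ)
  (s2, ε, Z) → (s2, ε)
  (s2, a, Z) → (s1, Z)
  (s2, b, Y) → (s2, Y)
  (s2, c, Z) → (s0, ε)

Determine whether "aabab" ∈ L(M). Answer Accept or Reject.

One accepting computation: (s0, aabab, Z) ⊢ (s1, abab, Z) ⊢ (s0, bab, Z) ⊢ (s0, ab, Z) ⊢ (s1, b, Z) ⊢ (s1, ε, ε)
All input consumed and the stack is empty.

Accept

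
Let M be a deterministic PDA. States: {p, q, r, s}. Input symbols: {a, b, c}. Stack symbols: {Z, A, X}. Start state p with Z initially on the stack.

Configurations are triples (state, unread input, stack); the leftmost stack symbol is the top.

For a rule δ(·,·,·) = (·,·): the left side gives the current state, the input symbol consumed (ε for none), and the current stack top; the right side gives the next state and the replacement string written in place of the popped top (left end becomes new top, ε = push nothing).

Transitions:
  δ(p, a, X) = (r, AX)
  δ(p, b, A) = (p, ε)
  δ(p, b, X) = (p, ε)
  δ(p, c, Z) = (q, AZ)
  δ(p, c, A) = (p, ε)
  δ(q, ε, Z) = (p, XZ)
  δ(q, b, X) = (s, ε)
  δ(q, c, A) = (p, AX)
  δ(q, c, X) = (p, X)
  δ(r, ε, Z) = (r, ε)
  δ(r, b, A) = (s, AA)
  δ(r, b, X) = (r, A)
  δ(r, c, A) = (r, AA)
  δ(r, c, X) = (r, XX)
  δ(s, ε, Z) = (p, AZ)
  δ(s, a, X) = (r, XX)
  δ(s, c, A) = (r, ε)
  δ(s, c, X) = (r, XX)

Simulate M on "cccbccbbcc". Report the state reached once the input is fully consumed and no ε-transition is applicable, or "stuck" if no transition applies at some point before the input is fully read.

(p, cccbccbbcc, Z)
  read c, top Z: go to q, push AZ → (q, ccbccbbcc, AZ)
  read c, top A: go to p, push AX → (p, cbccbbcc, AXZ)
  read c, top A: go to p, push ε → (p, bccbbcc, XZ)
  read b, top X: go to p, push ε → (p, ccbbcc, Z)
  read c, top Z: go to q, push AZ → (q, cbbcc, AZ)
  read c, top A: go to p, push AX → (p, bbcc, AXZ)
  read b, top A: go to p, push ε → (p, bcc, XZ)
  read b, top X: go to p, push ε → (p, cc, Z)
  read c, top Z: go to q, push AZ → (q, c, AZ)
  read c, top A: go to p, push AX → (p, ε, AXZ)
All input consumed; M is in state p.

p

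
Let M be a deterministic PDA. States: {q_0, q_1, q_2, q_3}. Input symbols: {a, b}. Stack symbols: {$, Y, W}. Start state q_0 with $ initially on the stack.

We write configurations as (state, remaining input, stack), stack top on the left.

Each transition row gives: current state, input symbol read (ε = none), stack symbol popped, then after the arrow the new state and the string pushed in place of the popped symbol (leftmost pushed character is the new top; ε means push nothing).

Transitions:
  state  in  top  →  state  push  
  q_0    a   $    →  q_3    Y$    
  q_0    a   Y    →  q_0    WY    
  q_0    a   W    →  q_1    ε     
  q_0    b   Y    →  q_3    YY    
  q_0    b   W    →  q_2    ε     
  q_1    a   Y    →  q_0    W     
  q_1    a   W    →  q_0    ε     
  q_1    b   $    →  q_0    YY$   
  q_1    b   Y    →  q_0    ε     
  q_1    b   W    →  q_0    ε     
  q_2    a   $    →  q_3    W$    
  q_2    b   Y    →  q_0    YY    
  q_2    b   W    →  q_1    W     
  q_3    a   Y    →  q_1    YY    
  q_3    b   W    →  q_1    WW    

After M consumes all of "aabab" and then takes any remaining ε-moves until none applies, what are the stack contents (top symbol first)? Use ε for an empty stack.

Y$

(q_0, aabab, $) ⊢ (q_3, abab, Y$) ⊢ (q_1, bab, YY$) ⊢ (q_0, ab, Y$) ⊢ (q_0, b, WY$) ⊢ (q_2, ε, Y$)
All input consumed in state q_2 with stack Y$.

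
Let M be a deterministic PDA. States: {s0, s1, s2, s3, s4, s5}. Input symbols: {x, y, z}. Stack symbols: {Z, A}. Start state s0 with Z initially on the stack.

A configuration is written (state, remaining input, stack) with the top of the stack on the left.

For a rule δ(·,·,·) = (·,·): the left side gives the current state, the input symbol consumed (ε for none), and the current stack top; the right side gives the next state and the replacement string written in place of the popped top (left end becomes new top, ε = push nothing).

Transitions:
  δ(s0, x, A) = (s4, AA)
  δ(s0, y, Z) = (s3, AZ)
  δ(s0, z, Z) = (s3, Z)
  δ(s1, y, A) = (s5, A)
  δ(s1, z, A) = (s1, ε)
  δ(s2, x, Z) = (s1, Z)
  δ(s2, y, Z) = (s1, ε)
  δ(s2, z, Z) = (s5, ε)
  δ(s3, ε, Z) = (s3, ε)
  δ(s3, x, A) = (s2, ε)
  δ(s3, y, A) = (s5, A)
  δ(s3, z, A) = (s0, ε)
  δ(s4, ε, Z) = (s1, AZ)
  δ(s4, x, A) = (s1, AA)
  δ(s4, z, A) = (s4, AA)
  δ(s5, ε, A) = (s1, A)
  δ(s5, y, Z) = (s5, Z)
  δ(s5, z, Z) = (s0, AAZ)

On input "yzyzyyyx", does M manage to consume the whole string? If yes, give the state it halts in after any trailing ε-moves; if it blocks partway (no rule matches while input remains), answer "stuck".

stuck

(s0, yzyzyyyx, Z)
  read y, top Z: go to s3, push AZ → (s3, zyzyyyx, AZ)
  read z, top A: go to s0, push ε → (s0, yzyyyx, Z)
  read y, top Z: go to s3, push AZ → (s3, zyyyx, AZ)
  read z, top A: go to s0, push ε → (s0, yyyx, Z)
  read y, top Z: go to s3, push AZ → (s3, yyx, AZ)
  read y, top A: go to s5, push A → (s5, yx, AZ)
  ε-move, top A: go to s1, push A → (s1, yx, AZ)
  read y, top A: go to s5, push A → (s5, x, AZ)
  ε-move, top A: go to s1, push A → (s1, x, AZ)
No transition for (s1, x, top A); M blocks with input x remaining.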